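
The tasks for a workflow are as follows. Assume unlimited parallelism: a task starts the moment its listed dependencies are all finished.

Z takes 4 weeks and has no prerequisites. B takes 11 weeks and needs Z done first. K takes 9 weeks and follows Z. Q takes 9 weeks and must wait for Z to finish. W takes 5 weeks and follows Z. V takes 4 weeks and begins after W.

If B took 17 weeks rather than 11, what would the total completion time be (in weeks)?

21

Critical path before the change: Z→B = 4+11 = 15 giving 15 weeks.
B is on the critical path; changing it to 17 makes that path 21 weeks.
That remains the longest chain; total 21 weeks.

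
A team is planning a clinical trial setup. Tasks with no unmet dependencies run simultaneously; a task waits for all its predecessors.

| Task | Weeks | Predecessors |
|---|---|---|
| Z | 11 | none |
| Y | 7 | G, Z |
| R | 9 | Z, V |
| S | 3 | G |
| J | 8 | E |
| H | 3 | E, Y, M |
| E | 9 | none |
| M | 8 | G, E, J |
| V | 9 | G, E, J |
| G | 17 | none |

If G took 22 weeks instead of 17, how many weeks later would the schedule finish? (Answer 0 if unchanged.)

5

As given, the longest chain is G→V→R = 17+9+9 = 35, so the finish is 35 weeks.
G lies on that path, so at 22 weeks the path becomes 40 weeks.
No other chain overtakes it, so the finish is 40 weeks.
Change in finish: 40 − 35 = +5 weeks.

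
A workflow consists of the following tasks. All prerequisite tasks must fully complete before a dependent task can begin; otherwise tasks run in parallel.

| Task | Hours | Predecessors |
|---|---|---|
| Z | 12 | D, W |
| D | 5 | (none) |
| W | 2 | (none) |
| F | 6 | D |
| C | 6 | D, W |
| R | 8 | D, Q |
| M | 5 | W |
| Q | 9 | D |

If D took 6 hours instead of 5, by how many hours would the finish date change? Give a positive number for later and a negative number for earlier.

1

Actual critical path: D→Q→R = 5+9+8 = 22 ⇒ 22 hours.
Since D is critical, the +1 change carries straight to that chain (now 23 hours).
That remains the longest chain; total 23 hours.
Change in finish: 23 − 22 = +1 hours.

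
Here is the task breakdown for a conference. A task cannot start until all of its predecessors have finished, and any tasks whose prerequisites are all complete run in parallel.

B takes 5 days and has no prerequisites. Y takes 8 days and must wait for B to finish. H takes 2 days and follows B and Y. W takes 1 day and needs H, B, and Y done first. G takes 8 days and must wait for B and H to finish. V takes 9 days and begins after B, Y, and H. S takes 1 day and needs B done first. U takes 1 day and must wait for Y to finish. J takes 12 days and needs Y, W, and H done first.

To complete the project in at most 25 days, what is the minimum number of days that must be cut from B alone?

Current finish: 28 days; target: 25.
B is on every critical path, so each day cut from B cuts the finish by one (this holds down to a finish of 24).
Need 28 − 25 = 3 days off B → B becomes 2 days, finish becomes 25.

3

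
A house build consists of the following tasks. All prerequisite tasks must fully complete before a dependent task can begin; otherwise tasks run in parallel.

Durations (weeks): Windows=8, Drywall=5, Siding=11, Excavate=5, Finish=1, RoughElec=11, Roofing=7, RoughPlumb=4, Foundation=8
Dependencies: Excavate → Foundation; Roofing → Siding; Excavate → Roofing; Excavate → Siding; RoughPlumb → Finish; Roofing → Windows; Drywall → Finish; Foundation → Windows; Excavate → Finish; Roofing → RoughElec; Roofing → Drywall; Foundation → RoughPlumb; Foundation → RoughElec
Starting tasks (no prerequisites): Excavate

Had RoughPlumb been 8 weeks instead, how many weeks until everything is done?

Actual critical path: Excavate→Foundation→RoughElec = 5+8+11 = 24 ⇒ 24 weeks.
The longest path through RoughPlumb is only 18 weeks, so RoughPlumb has float 6.
That remains the longest chain; total 24 weeks.

24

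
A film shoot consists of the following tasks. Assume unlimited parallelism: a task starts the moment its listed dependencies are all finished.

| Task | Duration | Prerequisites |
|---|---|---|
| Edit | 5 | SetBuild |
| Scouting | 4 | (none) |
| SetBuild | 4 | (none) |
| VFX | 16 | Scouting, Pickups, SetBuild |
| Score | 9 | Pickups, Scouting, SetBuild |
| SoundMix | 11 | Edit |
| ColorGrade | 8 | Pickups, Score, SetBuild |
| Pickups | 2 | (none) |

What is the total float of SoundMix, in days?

Scouting→Score→ColorGrade = 4+9+8 = 21 sets the makespan at 21 days.
SoundMix finishes as early as 20 and must finish by 21.
Slack of SoundMix = 10 − 9 = 1 day.

1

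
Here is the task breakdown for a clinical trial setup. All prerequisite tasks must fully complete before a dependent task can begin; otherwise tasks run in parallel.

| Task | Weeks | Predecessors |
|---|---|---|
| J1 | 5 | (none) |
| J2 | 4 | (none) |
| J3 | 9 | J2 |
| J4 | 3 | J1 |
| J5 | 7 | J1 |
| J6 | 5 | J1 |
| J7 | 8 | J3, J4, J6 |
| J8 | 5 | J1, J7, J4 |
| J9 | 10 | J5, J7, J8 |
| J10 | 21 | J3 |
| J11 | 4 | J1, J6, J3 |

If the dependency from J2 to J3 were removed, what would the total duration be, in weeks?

33

With the dependency in place, J2→J3→J7→J8→J9 = 4+9+8+5+10 = 36 sets the finish at 36 weeks.
Without J2→J3, J3's earliest start moves from 4 to 0.
The longest chain is now J1→J6→J7→J8→J9 = 5+5+8+5+10 = 33, so the schedule takes 33 weeks.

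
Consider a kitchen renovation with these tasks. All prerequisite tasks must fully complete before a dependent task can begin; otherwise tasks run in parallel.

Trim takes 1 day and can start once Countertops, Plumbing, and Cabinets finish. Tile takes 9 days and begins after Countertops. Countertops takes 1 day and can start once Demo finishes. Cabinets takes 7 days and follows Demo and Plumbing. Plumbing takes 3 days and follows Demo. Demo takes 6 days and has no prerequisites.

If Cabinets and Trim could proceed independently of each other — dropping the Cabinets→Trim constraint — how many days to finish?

16

Before: longest chain Demo→Plumbing→Cabinets→Trim = 6+3+7+1 = 17, finish 17.
Without Cabinets→Trim, Trim's earliest start moves from 16 to 9.
The longest chain is now Demo→Plumbing→Cabinets = 6+3+7 = 16, so the plan takes 16 days.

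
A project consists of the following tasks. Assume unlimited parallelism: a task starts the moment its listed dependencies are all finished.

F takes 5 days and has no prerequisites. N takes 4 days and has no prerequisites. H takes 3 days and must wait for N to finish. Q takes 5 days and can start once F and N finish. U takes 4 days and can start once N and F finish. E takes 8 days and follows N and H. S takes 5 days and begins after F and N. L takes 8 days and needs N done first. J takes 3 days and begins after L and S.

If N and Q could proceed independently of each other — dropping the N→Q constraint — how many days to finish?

Original critical path: N→H→E = 4+3+8 = 15 ⇒ 15 days.
Dropping N→Q doesn't change Q's earliest start (5); another predecessor still binds.
After: N→H→E = 4+3+8 = 15 → 15 days.

15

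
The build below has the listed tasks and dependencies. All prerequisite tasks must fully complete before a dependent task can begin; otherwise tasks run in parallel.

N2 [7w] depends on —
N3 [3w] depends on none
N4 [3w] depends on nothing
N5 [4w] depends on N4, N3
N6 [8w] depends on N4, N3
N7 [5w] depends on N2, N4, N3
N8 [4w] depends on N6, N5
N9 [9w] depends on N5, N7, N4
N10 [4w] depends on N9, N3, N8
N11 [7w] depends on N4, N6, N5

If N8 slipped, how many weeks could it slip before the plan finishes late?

The longest chain is N2→N7→N9→N10 = 7+5+9+4 = 25; overall finish 25 weeks.
N8 finishes as early as 15 and must finish by 21.
Slack of N8 = 17 − 11 = 6 weeks.

6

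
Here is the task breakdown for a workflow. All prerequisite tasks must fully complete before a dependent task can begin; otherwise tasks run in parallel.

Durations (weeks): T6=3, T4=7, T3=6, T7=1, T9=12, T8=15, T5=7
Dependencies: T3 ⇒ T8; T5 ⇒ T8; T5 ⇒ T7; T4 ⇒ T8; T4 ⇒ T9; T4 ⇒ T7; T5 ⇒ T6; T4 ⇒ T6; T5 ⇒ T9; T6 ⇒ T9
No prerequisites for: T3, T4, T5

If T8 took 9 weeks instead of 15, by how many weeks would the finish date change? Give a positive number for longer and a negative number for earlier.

Critical path before the change: T4→T8 = 7+15 = 22 giving 22 weeks.
T8 is on the critical path; changing it to 9 makes that path 16 weeks.
Now T4→T6→T9 = 7+3+12 = 22 is longest, so the finish becomes 22 weeks.
Change in finish: 22 − 22 = +0 weeks.

0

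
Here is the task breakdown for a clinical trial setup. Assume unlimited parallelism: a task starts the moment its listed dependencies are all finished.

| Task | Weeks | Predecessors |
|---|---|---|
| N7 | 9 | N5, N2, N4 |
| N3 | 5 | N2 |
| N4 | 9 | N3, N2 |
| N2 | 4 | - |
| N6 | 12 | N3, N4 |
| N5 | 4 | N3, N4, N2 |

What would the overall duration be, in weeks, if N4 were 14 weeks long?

Actual critical path: N2→N3→N4→N5→N7 = 4+5+9+4+9 = 31 ⇒ 31 weeks.
Since N4 is critical, the +5 change carries straight to that chain (now 36 weeks).
The critical path is still N2→N3→N4→N5→N7; finish is now 36 weeks.

36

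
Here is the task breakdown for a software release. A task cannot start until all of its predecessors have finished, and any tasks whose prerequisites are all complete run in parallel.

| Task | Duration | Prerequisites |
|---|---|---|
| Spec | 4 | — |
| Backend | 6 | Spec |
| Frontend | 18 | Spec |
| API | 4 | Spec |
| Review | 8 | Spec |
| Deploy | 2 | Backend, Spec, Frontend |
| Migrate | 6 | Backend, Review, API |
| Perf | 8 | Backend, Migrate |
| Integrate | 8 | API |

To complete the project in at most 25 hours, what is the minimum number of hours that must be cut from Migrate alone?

1

Current finish: 26 hours; target: 25.
Migrate is on every critical path, so each hour cut from Migrate cuts the finish by one (this holds down to a finish of 24).
Need 26 − 25 = 1 hour off Migrate → Migrate becomes 5 hours, finish becomes 25.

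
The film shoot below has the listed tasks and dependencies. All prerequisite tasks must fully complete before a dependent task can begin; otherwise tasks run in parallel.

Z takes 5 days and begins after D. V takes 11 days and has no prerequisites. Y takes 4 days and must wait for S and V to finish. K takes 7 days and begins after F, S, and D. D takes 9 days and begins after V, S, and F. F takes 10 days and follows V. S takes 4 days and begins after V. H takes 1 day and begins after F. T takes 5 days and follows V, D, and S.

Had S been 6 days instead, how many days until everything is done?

37

Baseline: V→F→D→K = 11+10+9+7 = 37 → 37 days.
S has 6 days of float (longest path through it is 31).
The critical path is still V→F→D→K; finish is now 37 days.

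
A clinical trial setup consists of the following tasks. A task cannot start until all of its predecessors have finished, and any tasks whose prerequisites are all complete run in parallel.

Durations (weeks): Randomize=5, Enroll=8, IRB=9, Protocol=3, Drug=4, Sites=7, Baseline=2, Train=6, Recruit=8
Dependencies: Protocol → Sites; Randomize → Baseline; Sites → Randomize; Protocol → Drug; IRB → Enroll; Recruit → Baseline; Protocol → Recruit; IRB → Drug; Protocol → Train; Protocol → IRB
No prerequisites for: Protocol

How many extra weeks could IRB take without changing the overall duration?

The longest chain is Protocol→IRB→Enroll = 3+9+8 = 20; overall finish 20 weeks.
Longest path through IRB: 20 weeks (earliest finish 12, latest finish 12).
Slack of IRB = 3 − 3 = 0 weeks.

0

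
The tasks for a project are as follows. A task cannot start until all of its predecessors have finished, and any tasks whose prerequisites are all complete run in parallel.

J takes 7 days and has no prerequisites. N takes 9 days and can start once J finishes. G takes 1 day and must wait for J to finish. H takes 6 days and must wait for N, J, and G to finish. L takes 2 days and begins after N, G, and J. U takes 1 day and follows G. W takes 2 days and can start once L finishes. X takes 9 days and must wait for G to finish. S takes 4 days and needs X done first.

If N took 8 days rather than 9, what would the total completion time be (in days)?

21

Actual critical path: J→N→H = 7+9+6 = 22 ⇒ 22 days.
Since N is critical, the -1 change carries straight to that chain (now 21 days).
That remains the longest chain; total 21 days.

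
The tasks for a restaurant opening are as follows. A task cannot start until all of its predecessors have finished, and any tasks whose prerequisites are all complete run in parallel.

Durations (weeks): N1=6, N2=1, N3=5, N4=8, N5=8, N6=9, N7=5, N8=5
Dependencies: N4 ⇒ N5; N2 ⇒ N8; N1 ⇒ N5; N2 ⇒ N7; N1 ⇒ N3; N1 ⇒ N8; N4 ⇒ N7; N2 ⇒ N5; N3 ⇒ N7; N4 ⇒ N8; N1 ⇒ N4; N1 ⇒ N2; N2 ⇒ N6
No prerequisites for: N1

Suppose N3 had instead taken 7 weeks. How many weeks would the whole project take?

22

The binding path is N1→N4→N5 = 6+8+8 = 22; finish at 22 weeks.
N3 has 6 weeks of float (longest path through it is 16).
That remains the longest chain; total 22 weeks.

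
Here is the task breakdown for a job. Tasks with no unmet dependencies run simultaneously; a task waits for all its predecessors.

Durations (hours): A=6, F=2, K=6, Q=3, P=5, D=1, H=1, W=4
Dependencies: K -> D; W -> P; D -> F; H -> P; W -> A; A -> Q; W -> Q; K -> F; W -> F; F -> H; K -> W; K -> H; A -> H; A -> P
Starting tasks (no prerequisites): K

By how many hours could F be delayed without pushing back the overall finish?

4

Critical path: K→W→A→H→P = 6+4+6+1+5 = 22, so the finish is 22 hours.
Longest path through F: 18 hours (earliest finish 12, latest finish 16).
Float = 22 − 18 = 4.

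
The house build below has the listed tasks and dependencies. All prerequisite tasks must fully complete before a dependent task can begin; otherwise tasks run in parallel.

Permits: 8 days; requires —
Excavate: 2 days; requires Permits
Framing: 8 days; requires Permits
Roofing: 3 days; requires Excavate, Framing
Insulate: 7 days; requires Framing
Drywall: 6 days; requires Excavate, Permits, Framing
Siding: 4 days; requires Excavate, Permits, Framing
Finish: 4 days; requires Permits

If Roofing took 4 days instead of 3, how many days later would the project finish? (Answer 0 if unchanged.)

Baseline: Permits→Framing→Insulate = 8+8+7 = 23 → 23 days.
Roofing is off the critical path — its longest chain is 19 days, giving 4 of slack.
The critical path is still Permits→Framing→Insulate; finish is now 23 days.
Change in finish: 23 − 23 = +0 days.

0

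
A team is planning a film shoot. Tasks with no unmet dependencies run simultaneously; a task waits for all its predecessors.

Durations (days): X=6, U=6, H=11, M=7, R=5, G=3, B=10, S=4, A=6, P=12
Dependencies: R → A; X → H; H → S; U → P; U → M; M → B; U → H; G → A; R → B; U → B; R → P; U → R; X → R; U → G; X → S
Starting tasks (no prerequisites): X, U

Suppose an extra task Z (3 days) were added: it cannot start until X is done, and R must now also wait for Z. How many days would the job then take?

26

Originally the job takes 23 days.
With Z inserted, R now waits for max(X, U, Z).
New critical path: X→Z→R→P = 6+3+5+12 = 26 ⇒ 26 days.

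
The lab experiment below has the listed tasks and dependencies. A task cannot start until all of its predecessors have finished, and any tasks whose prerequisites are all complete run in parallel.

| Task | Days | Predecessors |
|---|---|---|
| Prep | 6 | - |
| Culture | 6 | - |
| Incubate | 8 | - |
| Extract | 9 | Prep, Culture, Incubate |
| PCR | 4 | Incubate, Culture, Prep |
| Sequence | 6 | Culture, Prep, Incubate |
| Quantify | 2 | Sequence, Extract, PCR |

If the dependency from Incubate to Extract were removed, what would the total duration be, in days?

Before: longest chain Incubate→Extract→Quantify = 8+9+2 = 19, finish 19.
Without Incubate→Extract, Extract's earliest start moves from 8 to 6.
After: Prep→Extract→Quantify = 6+9+2 = 17 → 17 days.

17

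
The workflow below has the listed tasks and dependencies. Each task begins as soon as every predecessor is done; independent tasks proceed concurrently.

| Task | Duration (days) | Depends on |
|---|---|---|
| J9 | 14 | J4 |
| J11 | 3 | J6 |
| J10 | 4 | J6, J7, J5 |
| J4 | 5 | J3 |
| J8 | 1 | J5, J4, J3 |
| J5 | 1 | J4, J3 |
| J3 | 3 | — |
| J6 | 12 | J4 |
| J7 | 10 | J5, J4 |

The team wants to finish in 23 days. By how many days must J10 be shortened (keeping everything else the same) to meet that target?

Current finish: 24 days; target: 23.
J10 is on every critical path, so each day cut from J10 cuts the finish by one (this holds down to a finish of 23).
Need 24 − 23 = 1 day off J10 → J10 becomes 3 days, finish becomes 23.

1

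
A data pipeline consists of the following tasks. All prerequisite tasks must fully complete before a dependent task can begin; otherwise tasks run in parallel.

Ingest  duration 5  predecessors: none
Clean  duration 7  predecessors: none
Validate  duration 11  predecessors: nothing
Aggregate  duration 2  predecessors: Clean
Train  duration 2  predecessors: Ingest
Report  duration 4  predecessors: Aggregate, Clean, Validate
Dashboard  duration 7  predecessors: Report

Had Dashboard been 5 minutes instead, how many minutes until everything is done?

Baseline: Validate→Report→Dashboard = 11+4+7 = 22 → 22 minutes.
Since Dashboard is critical, the -2 change carries straight to that chain (now 20 minutes).
That remains the longest chain; total 20 minutes.

20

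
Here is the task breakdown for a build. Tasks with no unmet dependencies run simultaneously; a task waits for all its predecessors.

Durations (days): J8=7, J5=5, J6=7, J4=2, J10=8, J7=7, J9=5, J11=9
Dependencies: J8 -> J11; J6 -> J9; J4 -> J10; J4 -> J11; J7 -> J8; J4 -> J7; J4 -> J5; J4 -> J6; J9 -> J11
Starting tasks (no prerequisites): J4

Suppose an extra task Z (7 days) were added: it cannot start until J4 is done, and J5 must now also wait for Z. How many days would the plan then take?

Originally the plan takes 25 days.
With Z inserted, J5 now waits for max(J4, Z).
New critical path: J4→J7→J8→J11 = 2+7+7+9 = 25 ⇒ 25 days.

25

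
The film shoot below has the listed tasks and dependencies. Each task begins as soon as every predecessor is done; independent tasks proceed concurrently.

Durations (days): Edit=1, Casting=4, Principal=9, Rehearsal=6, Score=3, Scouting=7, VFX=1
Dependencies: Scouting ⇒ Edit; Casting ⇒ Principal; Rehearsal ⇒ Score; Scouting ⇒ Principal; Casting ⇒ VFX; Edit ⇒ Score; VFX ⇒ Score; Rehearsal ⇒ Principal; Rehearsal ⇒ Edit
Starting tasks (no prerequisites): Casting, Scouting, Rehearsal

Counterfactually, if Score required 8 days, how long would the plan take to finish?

Baseline: Scouting→Principal = 7+9 = 16 → 16 days.
Score has 5 days of float (longest path through it is 11).
That remains the longest chain; total 16 days.

16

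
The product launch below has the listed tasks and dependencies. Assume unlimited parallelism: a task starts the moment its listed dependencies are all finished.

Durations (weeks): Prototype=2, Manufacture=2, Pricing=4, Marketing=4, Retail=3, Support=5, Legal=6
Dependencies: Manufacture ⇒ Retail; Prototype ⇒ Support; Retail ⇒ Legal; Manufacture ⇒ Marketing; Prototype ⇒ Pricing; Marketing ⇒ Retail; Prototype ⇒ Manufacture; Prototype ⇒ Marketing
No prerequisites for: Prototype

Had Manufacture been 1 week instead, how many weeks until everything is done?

Baseline: Prototype→Manufacture→Marketing→Retail→Legal = 2+2+4+3+6 = 17 → 17 weeks.
Since Manufacture is critical, the -1 change carries straight to that chain (now 16 weeks).
The critical path is still Prototype→Manufacture→Marketing→Retail→Legal; finish is now 16 weeks.

16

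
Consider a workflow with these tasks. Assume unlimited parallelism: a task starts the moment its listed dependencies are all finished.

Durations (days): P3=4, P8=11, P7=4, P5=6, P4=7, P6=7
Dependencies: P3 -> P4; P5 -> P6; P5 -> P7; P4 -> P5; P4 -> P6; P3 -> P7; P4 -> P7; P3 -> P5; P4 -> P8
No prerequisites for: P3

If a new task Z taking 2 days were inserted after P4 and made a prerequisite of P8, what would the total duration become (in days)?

24

Originally the schedule takes 24 days.
With Z inserted, P8 now waits for max(P4, Z).
New critical path: P3→P4→Z→P8 = 4+7+2+11 = 24 ⇒ 24 days.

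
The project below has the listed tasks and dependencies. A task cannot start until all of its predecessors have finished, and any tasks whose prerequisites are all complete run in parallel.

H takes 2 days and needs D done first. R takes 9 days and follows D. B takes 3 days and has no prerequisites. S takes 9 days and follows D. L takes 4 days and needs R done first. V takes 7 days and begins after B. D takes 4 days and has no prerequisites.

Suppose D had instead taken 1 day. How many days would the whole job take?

The binding path is D→R→L = 4+9+4 = 17; finish at 17 days.
Since D is critical, the -3 change carries straight to that chain (now 14 days).
The critical path is still D→R→L; finish is now 14 days.

14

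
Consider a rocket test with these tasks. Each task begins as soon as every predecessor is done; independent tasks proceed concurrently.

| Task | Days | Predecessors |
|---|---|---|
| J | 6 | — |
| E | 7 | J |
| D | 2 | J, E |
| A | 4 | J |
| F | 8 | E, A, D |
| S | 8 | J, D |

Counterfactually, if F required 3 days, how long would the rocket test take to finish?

As given, the longest chain is J→E→D→F = 6+7+2+8 = 23, so the finish is 23 days.
Since F is critical, the -5 change carries straight to that chain (now 18 days).
New critical path: J→E→D→S = 6+7+2+8 = 23 ⇒ 23 days.

23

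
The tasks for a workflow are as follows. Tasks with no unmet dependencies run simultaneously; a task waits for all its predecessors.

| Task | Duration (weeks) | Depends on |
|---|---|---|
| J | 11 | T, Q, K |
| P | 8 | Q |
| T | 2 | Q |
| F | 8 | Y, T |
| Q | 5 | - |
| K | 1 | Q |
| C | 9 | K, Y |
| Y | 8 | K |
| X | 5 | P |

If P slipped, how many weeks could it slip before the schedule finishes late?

The longest chain is Q→K→Y→C = 5+1+8+9 = 23; overall finish 23 weeks.
Longest path through P: 18 weeks (earliest finish 13, latest finish 18).
Float = 23 − 18 = 5.

5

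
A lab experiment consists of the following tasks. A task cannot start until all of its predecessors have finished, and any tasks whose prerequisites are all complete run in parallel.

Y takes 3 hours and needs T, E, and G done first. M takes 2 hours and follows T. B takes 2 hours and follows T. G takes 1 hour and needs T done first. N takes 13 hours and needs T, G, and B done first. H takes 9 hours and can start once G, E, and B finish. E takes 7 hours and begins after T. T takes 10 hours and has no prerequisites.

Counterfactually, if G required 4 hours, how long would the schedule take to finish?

27

Critical path before the change: T→E→H = 10+7+9 = 26 giving 26 hours.
G has 2 hours of float (longest path through it is 24).
New critical path: T→G→N = 10+4+13 = 27 ⇒ 27 hours.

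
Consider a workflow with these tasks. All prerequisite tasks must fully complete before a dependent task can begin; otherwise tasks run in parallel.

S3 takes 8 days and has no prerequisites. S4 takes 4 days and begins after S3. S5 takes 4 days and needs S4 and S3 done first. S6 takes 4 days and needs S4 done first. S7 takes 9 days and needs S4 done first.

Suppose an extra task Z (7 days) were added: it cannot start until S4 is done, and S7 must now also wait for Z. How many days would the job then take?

28

Originally the job takes 21 days.
With Z inserted, S7 now waits for max(S4, Z).
New critical path: S3→S4→Z→S7 = 8+4+7+9 = 28 ⇒ 28 days.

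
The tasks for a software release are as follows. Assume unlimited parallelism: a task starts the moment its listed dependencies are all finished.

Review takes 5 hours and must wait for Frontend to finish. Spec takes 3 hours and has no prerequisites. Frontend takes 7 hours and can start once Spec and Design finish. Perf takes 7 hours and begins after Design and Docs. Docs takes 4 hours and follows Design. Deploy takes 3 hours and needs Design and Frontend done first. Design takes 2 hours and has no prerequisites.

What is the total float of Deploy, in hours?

The longest chain is Spec→Frontend→Review = 3+7+5 = 15; overall finish 15 hours.
Deploy finishes as early as 13 and must finish by 15.
Slack of Deploy = 12 − 10 = 2 hours.

2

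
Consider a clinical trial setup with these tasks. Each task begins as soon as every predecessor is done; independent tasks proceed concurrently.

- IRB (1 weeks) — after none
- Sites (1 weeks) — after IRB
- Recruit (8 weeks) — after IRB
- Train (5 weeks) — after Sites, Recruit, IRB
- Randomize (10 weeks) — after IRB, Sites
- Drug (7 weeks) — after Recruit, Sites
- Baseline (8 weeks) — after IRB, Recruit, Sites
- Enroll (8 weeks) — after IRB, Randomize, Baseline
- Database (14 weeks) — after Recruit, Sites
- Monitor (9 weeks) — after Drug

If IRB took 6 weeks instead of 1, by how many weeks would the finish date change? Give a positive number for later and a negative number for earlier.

As given, the longest chain is IRB→Recruit→Drug→Monitor = 1+8+7+9 = 25, so the finish is 25 weeks.
Since IRB is critical, the +5 change carries straight to that chain (now 30 weeks).
That remains the longest chain; total 30 weeks.
Change in finish: 30 − 25 = +5 weeks.

5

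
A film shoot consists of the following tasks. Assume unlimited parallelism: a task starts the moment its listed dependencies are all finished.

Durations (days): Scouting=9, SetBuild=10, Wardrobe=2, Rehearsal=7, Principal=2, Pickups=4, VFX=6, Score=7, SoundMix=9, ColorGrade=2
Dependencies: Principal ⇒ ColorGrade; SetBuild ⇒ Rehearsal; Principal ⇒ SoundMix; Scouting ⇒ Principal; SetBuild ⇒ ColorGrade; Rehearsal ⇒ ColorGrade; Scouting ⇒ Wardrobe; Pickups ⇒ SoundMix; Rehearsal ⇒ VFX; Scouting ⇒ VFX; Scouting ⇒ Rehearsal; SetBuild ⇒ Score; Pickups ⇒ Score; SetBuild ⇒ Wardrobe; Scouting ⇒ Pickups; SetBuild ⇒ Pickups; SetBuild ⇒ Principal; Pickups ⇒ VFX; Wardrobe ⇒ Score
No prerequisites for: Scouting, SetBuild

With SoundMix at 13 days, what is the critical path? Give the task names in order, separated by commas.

SetBuild, Pickups, SoundMix

Actual critical path: SetBuild→Pickups→SoundMix = 10+4+9 = 23 ⇒ 23 days.
SoundMix lies on that path, so at 13 days the path becomes 27 days.
The critical path is still SetBuild→Pickups→SoundMix; finish is now 27 days.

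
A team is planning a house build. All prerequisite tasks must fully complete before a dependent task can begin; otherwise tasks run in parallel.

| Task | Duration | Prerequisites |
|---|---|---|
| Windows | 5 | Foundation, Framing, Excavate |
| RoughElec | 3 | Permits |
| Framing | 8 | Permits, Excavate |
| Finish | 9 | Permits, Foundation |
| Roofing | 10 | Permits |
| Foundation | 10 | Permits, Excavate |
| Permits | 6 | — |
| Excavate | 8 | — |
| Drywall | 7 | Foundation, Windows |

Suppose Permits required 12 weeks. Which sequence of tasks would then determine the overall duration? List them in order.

Permits, Foundation, Windows, Drywall

The binding path is Excavate→Foundation→Windows→Drywall = 8+10+5+7 = 30; finish at 30 weeks.
Permits has 2 weeks of float (longest path through it is 28).
The binding chain switches to Permits→Foundation→Windows→Drywall = 12+10+5+7 = 34; finish 34 weeks.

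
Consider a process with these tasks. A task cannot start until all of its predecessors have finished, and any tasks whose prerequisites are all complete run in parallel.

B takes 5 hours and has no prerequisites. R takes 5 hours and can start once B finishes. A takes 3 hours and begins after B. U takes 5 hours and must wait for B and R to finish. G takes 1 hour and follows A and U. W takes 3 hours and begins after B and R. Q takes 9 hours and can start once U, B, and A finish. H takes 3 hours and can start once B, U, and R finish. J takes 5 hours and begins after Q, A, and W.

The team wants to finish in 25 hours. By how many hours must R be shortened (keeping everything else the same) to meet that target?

Current finish: 29 hours; target: 25.
R is on every critical path, so each hour cut from R cuts the finish by one (this holds down to a finish of 25).
Need 29 − 25 = 4 hours off R → R becomes 1 hour, finish becomes 25.

4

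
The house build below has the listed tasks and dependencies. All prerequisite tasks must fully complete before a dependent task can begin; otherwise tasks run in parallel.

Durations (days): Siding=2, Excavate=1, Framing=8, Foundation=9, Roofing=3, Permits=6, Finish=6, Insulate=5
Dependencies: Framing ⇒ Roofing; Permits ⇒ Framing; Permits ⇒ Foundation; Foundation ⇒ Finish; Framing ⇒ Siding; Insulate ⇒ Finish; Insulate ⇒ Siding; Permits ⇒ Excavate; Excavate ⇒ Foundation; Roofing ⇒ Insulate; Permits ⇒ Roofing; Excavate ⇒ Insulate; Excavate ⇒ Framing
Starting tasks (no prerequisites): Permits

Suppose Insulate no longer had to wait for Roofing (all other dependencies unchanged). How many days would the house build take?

Original critical path: Permits→Excavate→Framing→Roofing→Insulate→Finish = 6+1+8+3+5+6 = 29 ⇒ 29 days.
Without Roofing→Insulate, Insulate's earliest start moves from 18 to 7.
The longest chain is now Permits→Excavate→Foundation→Finish = 6+1+9+6 = 22, so the house build takes 22 days.

22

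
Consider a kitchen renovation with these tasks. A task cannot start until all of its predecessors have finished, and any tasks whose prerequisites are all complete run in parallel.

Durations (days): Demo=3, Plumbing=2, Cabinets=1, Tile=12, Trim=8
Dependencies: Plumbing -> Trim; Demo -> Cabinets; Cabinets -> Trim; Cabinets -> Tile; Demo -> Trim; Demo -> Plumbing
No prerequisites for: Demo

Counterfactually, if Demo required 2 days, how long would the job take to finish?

15

The binding path is Demo→Cabinets→Tile = 3+1+12 = 16; finish at 16 days.
Since Demo is critical, the -1 change carries straight to that chain (now 15 days).
That remains the longest chain; total 15 days.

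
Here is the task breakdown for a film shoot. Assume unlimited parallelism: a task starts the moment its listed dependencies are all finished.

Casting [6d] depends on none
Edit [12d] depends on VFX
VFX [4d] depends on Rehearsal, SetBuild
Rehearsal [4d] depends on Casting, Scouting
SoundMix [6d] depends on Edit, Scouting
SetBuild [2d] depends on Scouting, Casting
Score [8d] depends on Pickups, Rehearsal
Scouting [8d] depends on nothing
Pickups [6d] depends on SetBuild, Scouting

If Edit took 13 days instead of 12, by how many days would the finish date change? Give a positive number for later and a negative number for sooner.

The binding path is Scouting→Rehearsal→VFX→Edit→SoundMix = 8+4+4+12+6 = 34; finish at 34 days.
Edit is on the critical path; changing it to 13 makes that path 35 days.
That remains the longest chain; total 35 days.
Change in finish: 35 − 34 = +1 days.

1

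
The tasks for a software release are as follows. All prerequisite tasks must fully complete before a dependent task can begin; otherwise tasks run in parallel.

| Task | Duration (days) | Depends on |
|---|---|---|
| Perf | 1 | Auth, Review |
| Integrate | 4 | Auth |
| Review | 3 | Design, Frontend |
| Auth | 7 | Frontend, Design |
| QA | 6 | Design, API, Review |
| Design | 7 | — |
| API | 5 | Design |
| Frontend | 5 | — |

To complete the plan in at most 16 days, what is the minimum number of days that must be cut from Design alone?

2

Current finish: 18 days; target: 16.
Design is on every critical path, so each day cut from Design cuts the finish by one (this holds down to a finish of 16).
Need 18 − 16 = 2 days off Design → Design becomes 5 days, finish becomes 16.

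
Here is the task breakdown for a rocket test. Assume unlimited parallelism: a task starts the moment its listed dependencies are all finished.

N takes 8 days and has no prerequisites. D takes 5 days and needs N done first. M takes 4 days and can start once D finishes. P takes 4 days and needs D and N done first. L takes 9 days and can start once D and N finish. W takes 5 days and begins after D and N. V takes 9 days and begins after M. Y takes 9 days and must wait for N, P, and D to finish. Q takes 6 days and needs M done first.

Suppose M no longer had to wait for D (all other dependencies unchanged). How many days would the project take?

26

With the dependency in place, N→D→M→V = 8+5+4+9 = 26 sets the finish at 26 days.
Without D→M, M's earliest start moves from 13 to 0.
After: N→D→P→Y = 8+5+4+9 = 26 → 26 days.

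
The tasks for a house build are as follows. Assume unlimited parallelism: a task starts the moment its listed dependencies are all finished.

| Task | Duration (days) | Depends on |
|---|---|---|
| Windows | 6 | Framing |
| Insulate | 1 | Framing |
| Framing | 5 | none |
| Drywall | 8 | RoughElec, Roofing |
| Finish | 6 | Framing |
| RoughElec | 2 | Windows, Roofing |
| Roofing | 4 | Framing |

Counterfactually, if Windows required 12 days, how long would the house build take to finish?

27

Critical path before the change: Framing→Windows→RoughElec→Drywall = 5+6+2+8 = 21 giving 21 days.
Windows is on the critical path; changing it to 12 makes that path 27 days.
The critical path is still Framing→Windows→RoughElec→Drywall; finish is now 27 days.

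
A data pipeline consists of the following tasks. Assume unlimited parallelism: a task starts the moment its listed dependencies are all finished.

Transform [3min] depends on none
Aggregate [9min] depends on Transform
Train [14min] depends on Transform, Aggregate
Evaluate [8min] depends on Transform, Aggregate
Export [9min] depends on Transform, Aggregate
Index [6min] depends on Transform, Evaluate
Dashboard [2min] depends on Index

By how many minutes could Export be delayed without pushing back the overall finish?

7

Critical path: Transform→Aggregate→Evaluate→Index→Dashboard = 3+9+8+6+2 = 28, so the finish is 28 minutes.
The longest chain containing Export totals 21 minutes.
Slack of Export = 19 − 12 = 7 minutes.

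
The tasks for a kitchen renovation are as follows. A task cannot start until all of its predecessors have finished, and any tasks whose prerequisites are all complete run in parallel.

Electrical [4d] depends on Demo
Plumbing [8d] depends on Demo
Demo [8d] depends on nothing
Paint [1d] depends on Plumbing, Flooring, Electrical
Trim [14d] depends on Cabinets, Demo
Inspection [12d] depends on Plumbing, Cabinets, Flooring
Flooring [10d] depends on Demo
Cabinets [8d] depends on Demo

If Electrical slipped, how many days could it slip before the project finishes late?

Critical path: Demo→Flooring→Inspection = 8+10+12 = 30, so the finish is 30 days.
Longest path through Electrical: 13 days (earliest finish 12, latest finish 29).
So Electrical can slip 29 − 12 = 17 days.

17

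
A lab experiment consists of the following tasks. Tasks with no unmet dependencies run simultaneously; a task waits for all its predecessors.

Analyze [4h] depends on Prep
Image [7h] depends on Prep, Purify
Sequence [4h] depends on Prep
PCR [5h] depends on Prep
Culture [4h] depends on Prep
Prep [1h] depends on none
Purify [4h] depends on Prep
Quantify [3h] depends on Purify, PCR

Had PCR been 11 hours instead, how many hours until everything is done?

The binding path is Prep→Purify→Image = 1+4+7 = 12; finish at 12 hours.
The longest path through PCR is only 9 hours, so PCR has float 3.
The binding chain switches to Prep→PCR→Quantify = 1+11+3 = 15; finish 15 hours.

15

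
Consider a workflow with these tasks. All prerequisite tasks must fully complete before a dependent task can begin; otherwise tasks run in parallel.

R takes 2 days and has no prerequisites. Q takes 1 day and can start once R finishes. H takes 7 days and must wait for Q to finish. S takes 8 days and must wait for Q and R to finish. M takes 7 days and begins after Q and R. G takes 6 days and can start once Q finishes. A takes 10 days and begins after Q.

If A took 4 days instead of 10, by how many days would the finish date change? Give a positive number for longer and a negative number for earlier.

-2

Actual critical path: R→Q→A = 2+1+10 = 13 ⇒ 13 days.
Since A is critical, the -6 change carries straight to that chain (now 7 days).
New critical path: R→Q→S = 2+1+8 = 11 ⇒ 11 days.
Change in finish: 11 − 13 = -2 days.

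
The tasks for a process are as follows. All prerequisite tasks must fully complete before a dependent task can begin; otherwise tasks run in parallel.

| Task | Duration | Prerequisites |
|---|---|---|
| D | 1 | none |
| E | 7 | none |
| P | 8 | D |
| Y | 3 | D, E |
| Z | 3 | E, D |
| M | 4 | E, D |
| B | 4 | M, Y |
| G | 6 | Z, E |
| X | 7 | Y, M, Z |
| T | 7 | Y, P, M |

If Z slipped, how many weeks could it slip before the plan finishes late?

E→M→X = 7+4+7 = 18 sets the makespan at 18 weeks.
Z finishes as early as 10 and must finish by 11.
Slack of Z = 8 − 7 = 1 week.

1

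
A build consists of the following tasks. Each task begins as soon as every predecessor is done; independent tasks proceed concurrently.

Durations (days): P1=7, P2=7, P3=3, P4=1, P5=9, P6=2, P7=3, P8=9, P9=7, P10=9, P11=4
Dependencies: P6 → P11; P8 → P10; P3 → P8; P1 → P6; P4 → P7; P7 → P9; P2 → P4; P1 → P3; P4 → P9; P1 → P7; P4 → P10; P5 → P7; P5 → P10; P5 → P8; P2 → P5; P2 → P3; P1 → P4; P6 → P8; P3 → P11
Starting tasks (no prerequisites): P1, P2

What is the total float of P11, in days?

P2→P5→P8→P10 = 7+9+9+9 = 34 sets the makespan at 34 days.
Longest path through P11: 14 days (earliest finish 14, latest finish 34).
Float = 34 − 14 = 20.

20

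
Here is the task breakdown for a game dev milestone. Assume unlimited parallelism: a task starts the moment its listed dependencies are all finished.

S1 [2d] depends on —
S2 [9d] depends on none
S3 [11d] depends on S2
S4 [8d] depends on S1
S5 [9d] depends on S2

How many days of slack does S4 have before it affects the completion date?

S2→S3 = 9+11 = 20 sets the makespan at 20 days.
The longest chain containing S4 totals 10 days.
Slack of S4 = 12 − 2 = 10 days.

10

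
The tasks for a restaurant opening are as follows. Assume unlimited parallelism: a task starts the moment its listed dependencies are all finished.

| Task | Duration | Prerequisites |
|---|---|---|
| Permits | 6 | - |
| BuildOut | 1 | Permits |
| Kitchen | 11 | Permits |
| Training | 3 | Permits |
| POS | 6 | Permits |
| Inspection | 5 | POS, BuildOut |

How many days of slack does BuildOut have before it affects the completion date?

5

The longest chain is Permits→Kitchen = 6+11 = 17; overall finish 17 days.
BuildOut finishes as early as 7 and must finish by 12.
Slack of BuildOut = 11 − 6 = 5 days.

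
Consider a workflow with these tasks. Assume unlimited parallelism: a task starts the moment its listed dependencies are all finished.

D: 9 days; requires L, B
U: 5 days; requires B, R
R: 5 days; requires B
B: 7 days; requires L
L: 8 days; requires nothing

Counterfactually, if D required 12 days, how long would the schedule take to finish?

27

Baseline: L→B→R→U = 8+7+5+5 = 25 → 25 days.
D is off the critical path — its longest chain is 24 days, giving 1 of slack.
Now L→B→D = 8+7+12 = 27 is longest, so the finish becomes 27 days.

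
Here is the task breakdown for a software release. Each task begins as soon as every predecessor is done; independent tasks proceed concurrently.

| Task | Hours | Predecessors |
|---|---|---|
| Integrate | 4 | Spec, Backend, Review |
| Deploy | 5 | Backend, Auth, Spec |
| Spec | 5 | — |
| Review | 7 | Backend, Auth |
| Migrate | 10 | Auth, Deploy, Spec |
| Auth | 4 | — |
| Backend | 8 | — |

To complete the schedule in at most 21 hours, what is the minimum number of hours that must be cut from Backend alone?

2

Current finish: 23 hours; target: 21.
Backend is on every critical path, so each hour cut from Backend cuts the finish by one (this holds down to a finish of 20).
Need 23 − 21 = 2 hours off Backend → Backend becomes 6 hours, finish becomes 21.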